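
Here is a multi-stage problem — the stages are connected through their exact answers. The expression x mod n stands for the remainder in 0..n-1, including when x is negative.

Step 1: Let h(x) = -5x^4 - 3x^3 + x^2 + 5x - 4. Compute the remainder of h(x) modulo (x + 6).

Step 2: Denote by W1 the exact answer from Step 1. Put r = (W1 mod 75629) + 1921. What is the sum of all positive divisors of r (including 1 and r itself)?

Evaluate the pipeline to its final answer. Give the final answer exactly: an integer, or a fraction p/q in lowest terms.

Step 1: remainder = value at the root: -5*(-6)^4 - 3*(-6)^3 + 1*(-6)^2 + 5*(-6)^1 - 4 = (-6480) + (648) + (36) + (-30) + (-4) = -5830; answer -5830
Step 2: W1 = -5830; r = 71720; 71720 = 2^3 * 5 * 11 * 163; sigma = (1 + 2 + 4 + 8) * (1 + 5) * (1 + 11) * (1 + 163) = 15 * 6 * 12 * 164 = 177120; answer 177120

177120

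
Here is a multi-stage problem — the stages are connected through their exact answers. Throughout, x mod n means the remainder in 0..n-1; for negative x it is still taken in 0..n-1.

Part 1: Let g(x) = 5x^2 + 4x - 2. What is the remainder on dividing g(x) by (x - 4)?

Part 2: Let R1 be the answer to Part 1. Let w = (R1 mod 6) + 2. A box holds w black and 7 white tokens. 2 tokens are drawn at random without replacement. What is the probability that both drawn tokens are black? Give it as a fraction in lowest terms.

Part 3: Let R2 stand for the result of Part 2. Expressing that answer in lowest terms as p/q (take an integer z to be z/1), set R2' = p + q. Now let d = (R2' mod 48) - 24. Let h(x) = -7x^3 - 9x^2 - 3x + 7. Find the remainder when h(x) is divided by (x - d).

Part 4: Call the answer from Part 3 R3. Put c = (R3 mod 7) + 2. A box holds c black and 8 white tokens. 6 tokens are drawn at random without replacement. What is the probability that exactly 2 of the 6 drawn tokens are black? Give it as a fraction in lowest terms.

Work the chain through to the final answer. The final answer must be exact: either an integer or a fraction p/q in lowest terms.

Part 1: remainder = value at the root: 5*(4)^2 + 4*(4)^1 - 2 = (80) + (16) + (-2) = 94; answer 94
Part 2: R1 = 94; w = 6; total draws C(13,2) = 78; favorable C(6,2) = 15; P = 5/26; answer 5/26
Part 3: R2 = 5/26; threaded value p + q = 31; d = 7; remainder = value at the root: -7*(7)^3 - 9*(7)^2 - 3*(7)^1 + 7 = (-2401) + (-441) + (-21) + (7) = -2856; answer -2856
Part 4: R3 = -2856; c = 2; total draws C(10,6) = 210; favorable C(2,2)*C(8,4) = 70; P = 1/3; answer 1/3

1/3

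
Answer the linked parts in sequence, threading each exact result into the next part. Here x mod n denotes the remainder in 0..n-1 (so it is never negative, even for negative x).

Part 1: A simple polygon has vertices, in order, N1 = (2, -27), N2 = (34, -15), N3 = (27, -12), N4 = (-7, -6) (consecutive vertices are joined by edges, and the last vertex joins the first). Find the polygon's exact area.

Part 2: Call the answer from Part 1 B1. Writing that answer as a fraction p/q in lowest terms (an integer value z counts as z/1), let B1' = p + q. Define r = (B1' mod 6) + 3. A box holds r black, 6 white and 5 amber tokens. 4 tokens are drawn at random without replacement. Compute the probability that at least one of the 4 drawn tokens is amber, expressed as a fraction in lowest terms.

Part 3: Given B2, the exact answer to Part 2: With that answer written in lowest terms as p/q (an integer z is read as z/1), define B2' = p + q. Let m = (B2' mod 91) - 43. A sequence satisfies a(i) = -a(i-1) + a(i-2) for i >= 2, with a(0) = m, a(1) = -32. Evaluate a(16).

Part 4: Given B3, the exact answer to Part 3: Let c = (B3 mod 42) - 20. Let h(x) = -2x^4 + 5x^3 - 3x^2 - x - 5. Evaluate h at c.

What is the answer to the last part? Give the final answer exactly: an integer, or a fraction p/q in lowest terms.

Part 1: cross terms: (2*-15 - 34*-27)=888, (34*-12 - 27*-15)=-3, (27*-6 - -7*-12)=-246, (-7*-27 - 2*-6)=201; twice the area = |840| = 840; area = 420; answer 420
Part 2: B1 = 420; threaded value p + q = 421; r = 4; total draws C(15,4) = 1365; complement C(10,4) = 210; favorable 1365 - 210 = 1155; P = 11/13; answer 11/13
Part 3: B2 = 11/13; threaded value p + q = 24; m = -19; a(2) = -1*(-32) + 1*(-19) = 13; iterating: a(2)=13, a(3)=-45, a(4)=58, a(5)=-103, a(6)=161, a(7)=-264, a(8)=425, a(9)=-689, a(10)=1114, a(11)=-1803, a(12)=2917, a(13)=-4720, a(14)=7637, a(15)=-12357, a(16)=19994; answer 19994
Part 4: B3 = 19994; c = -18; -2*(-18)^4 + 5*(-18)^3 - 3*(-18)^2 - 1*(-18)^1 - 5 = (-209952) + (-29160) + (-972) + (18) + (-5) = -240071; answer -240071

-240071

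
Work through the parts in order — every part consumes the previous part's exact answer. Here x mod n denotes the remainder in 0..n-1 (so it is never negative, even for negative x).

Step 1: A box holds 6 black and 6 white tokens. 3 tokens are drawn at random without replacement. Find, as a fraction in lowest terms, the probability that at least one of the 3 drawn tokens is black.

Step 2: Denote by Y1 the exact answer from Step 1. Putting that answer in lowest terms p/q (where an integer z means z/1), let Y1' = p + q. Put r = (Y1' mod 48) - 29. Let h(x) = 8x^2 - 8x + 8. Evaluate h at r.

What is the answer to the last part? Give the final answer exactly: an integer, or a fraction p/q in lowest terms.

584

Step 1: total draws C(12,3) = 220; complement C(6,3) = 20; favorable 220 - 20 = 200; P = 10/11; answer 10/11
Step 2: Y1 = 10/11; threaded value p + q = 21; r = -8; 8*(-8)^2 - 8*(-8)^1 + 8 = (512) + (64) + (8) = 584; answer 584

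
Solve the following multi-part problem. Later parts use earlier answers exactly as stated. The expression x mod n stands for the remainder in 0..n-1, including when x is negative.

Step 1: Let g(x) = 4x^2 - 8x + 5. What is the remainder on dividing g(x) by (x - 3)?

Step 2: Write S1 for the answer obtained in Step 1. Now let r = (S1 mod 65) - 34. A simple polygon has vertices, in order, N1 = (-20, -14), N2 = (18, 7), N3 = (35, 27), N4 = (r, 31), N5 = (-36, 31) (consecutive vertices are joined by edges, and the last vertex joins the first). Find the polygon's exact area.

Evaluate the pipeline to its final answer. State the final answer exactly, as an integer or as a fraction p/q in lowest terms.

1805

Step 1: remainder = value at the root: 4*(3)^2 - 8*(3)^1 + 5 = (36) + (-24) + (5) = 17; answer 17
Step 2: S1 = 17; r = -17; cross terms: (-20*7 - 18*-14)=112, (18*27 - 35*7)=241, (35*31 - -17*27)=1544, (-17*31 - -36*31)=589, (-36*-14 - -20*31)=1124; twice the area = |3610| = 3610; area = 1805; answer 1805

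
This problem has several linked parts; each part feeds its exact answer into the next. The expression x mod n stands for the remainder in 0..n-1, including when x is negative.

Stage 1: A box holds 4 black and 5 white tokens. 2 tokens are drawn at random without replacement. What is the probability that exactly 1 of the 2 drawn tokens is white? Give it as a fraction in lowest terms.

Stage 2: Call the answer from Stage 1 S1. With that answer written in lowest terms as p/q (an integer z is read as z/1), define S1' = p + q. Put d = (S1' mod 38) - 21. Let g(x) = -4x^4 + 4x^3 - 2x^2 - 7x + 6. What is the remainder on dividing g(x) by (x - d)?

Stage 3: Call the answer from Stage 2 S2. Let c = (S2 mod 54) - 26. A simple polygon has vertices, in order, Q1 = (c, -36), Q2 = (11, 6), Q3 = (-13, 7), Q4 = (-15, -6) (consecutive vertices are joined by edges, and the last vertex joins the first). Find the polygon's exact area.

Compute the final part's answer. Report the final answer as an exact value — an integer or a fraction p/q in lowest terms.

Stage 1: total draws C(9,2) = 36; favorable C(5,1)*C(4,1) = 20; P = 5/9; answer 5/9
Stage 2: S1 = 5/9; threaded value p + q = 14; d = -7; remainder = value at the root: -4*(-7)^4 + 4*(-7)^3 - 2*(-7)^2 - 7*(-7)^1 + 6 = (-9604) + (-1372) + (-98) + (49) + (6) = -11019; answer -11019
Stage 3: S2 = -11019; c = 25; cross terms: (25*6 - 11*-36)=546, (11*7 - -13*6)=155, (-13*-6 - -15*7)=183, (-15*-36 - 25*-6)=690; twice the area = |1574| = 1574; area = 787; answer 787

787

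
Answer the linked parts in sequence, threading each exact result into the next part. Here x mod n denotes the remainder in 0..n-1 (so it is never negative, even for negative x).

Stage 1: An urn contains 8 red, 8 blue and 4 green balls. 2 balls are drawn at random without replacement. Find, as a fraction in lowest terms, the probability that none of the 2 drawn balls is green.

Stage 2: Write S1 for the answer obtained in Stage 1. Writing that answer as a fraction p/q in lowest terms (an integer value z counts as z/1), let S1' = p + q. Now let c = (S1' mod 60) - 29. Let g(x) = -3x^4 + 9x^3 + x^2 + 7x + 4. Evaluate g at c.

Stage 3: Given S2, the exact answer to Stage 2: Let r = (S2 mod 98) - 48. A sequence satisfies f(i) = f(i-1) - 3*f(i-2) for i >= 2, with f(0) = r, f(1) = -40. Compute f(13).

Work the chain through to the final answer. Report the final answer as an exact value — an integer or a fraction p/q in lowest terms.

24920

Stage 1: total draws C(20,2) = 190; favorable C(16,2) = 120; P = 12/19; answer 12/19
Stage 2: S1 = 12/19; threaded value p + q = 31; c = 2; -3*(2)^4 + 9*(2)^3 + 1*(2)^2 + 7*(2)^1 + 4 = (-48) + (72) + (4) + (14) + (4) = 46; answer 46
Stage 3: S2 = 46; r = -2; f(2) = 1*(-40) - 3*(-2) = -34; iterating: f(2)=-34, f(3)=86, f(4)=188, f(5)=-70, f(6)=-634, f(7)=-424, f(8)=1478, f(9)=2750, f(10)=-1684, f(11)=-9934, f(12)=-4882, f(13)=24920; answer 24920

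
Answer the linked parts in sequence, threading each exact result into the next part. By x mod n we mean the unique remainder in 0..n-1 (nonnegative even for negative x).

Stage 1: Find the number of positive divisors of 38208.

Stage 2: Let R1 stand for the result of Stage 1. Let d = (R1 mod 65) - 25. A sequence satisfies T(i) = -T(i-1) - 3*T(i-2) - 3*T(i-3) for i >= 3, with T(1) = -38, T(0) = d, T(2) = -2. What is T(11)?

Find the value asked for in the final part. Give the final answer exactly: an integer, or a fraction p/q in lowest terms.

Stage 1: 38208 = 2^6 * 3 * 199; number of divisors = (6+1) * (1+1) * (1+1) = 28; answer 28
Stage 2: R1 = 28; d = 3; T(3) = -1*(-2) - 3*(-38) - 3*(3) = 107; iterating: T(3)=107, T(4)=13, T(5)=-328, T(6)=-32, T(7)=977, T(8)=103, T(9)=-2938, T(10)=-302, T(11)=8807; answer 8807

8807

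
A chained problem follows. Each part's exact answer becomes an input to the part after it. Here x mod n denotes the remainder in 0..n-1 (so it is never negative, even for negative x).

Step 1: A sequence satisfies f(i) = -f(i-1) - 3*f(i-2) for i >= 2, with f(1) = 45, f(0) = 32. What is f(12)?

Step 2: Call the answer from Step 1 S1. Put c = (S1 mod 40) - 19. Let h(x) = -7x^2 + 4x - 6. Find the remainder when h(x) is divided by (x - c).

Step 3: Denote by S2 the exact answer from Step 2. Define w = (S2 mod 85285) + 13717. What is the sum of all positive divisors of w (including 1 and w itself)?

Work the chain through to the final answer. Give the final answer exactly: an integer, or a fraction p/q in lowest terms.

Step 1: f(2) = -1*(45) - 3*(32) = -141; iterating: f(2)=-141, f(3)=6, f(4)=417, f(5)=-435, f(6)=-816, f(7)=2121, f(8)=327, f(9)=-6690, f(10)=5709, f(11)=14361, f(12)=-31488; answer -31488
Step 2: S1 = -31488; c = 13; remainder = value at the root: -7*(13)^2 + 4*(13)^1 - 6 = (-1183) + (52) + (-6) = -1137; answer -1137
Step 3: S2 = -1137; w = 97865; 97865 = 5 * 23^2 * 37; sigma = (1 + 5) * (1 + 23 + 529) * (1 + 37) = 6 * 553 * 38 = 126084; answer 126084

126084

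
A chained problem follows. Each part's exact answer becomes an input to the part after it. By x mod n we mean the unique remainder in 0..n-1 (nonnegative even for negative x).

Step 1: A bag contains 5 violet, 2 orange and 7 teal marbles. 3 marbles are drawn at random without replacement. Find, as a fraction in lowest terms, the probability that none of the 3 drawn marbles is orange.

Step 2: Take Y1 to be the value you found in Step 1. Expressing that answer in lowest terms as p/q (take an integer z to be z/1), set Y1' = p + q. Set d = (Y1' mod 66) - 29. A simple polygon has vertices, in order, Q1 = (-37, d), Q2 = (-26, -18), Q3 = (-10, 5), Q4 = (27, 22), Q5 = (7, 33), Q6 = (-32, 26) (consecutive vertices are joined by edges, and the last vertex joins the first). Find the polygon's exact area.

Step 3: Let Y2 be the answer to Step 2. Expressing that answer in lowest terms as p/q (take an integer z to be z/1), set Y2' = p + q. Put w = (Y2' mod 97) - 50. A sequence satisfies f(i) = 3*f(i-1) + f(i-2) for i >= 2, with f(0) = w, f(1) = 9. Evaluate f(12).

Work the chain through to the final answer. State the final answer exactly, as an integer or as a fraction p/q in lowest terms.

5620330

Step 1: total draws C(14,3) = 364; favorable C(12,3) = 220; P = 55/91; answer 55/91
Step 2: Y1 = 55/91; threaded value p + q = 146; d = -15; cross terms: (-37*-18 - -26*-15)=276, (-26*5 - -10*-18)=-310, (-10*22 - 27*5)=-355, (27*33 - 7*22)=737, (7*26 - -32*33)=1238, (-32*-15 - -37*26)=1442; twice the area = |3028| = 3028; area = 1514; answer 1514
Step 3: Y2 = 1514; threaded value p + q = 1515; w = 10; f(2) = 3*(9) + 1*(10) = 37; iterating: f(2)=37, f(3)=120, f(4)=397, f(5)=1311, f(6)=4330, f(7)=14301, f(8)=47233, f(9)=156000, f(10)=515233, f(11)=1701699, f(12)=5620330; answer 5620330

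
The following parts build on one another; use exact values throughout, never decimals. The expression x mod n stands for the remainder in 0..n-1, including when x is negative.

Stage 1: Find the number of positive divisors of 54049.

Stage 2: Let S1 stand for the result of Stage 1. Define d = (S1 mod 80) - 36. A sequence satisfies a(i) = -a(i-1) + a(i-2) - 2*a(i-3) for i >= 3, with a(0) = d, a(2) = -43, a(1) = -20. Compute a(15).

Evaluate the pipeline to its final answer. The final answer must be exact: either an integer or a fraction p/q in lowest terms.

266851

Stage 1: 54049 is prime, so its only divisors are 1 and 54049; count = 2; answer 2
Stage 2: S1 = 2; d = -34; a(3) = -1*(-43) + 1*(-20) - 2*(-34) = 91; iterating: a(3)=91, a(4)=-94, a(5)=271, a(6)=-547, a(7)=1006, a(8)=-2095, a(9)=4195, a(10)=-8302, a(11)=16687, a(12)=-33379, a(13)=66670, a(14)=-133423, a(15)=266851; answer 266851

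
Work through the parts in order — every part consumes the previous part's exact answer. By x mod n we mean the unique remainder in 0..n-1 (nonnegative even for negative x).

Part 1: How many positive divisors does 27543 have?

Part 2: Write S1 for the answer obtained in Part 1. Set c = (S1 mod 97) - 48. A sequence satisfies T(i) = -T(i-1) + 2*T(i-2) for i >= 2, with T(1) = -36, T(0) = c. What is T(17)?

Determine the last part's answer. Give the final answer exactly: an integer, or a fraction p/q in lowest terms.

349484

Part 1: 27543 = 3 * 9181; number of divisors = (1+1) * (1+1) = 4; answer 4
Part 2: S1 = 4; c = -44; T(2) = -1*(-36) + 2*(-44) = -52; iterating: T(2)=-52, T(3)=-20, T(4)=-84, T(5)=44, T(6)=-212, T(7)=300, T(8)=-724, T(9)=1324, T(10)=-2772, T(11)=5420, T(12)=-10964, T(13)=21804, T(14)=-43732, T(15)=87340, T(16)=-174804, T(17)=349484; answer 349484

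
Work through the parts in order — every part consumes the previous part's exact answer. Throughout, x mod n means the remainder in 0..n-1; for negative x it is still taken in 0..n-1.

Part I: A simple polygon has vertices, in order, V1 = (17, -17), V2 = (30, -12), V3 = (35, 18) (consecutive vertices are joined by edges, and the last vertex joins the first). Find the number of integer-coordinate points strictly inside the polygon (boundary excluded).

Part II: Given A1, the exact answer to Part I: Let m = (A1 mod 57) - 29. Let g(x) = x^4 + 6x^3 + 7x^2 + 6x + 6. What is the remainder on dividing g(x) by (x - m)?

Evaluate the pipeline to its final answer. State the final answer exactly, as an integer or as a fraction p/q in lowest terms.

Part I: cross terms: (17*-12 - 30*-17)=306, (30*18 - 35*-12)=960, (35*-17 - 17*18)=-901; twice the area = |365| = 365; area = 365/2; boundary points = 1 + 5 + 1 = 7; strictly interior points = area - boundary/2 + 1 = 180; answer 180
Part II: A1 = 180; m = -20; remainder = value at the root: 1*(-20)^4 + 6*(-20)^3 + 7*(-20)^2 + 6*(-20)^1 + 6 = (160000) + (-48000) + (2800) + (-120) + (6) = 114686; answer 114686

114686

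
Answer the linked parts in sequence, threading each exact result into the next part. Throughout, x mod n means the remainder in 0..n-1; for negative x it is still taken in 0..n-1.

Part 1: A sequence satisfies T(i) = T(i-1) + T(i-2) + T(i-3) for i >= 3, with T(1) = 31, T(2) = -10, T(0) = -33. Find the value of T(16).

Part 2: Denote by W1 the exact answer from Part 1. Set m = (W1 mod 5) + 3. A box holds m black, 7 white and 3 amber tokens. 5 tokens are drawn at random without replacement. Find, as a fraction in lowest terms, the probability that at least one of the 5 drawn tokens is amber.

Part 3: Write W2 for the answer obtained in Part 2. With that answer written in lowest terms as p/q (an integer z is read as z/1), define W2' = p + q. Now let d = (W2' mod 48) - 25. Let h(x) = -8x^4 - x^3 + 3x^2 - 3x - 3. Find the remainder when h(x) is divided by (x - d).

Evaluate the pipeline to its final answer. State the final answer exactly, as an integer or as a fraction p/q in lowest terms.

Part 1: T(3) = 1*(-10) + 1*(31) + 1*(-33) = -12; iterating: T(3)=-12, T(4)=9, T(5)=-13, T(6)=-16, T(7)=-20, T(8)=-49, T(9)=-85, T(10)=-154, T(11)=-288, T(12)=-527, T(13)=-969, T(14)=-1784, T(15)=-3280, T(16)=-6033; answer -6033
Part 2: W1 = -6033; m = 5; total draws C(15,5) = 3003; complement C(12,5) = 792; favorable 3003 - 792 = 2211; P = 67/91; answer 67/91
Part 3: W2 = 67/91; threaded value p + q = 158; d = -11; remainder = value at the root: -8*(-11)^4 - 1*(-11)^3 + 3*(-11)^2 - 3*(-11)^1 - 3 = (-117128) + (1331) + (363) + (33) + (-3) = -115404; answer -115404

-115404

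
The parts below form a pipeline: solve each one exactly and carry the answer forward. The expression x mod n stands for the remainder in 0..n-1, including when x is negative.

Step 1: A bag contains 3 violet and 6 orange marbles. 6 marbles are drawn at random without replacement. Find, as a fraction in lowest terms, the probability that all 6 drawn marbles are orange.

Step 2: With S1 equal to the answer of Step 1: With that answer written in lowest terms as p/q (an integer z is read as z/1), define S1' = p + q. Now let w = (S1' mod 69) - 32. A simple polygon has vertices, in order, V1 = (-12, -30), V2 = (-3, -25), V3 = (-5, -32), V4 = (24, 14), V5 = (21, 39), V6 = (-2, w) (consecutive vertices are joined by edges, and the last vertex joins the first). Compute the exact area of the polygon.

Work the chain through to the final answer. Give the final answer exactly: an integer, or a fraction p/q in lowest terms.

1131/2

Step 1: total draws C(9,6) = 84; favorable C(6,6) = 1; P = 1/84; answer 1/84
Step 2: S1 = 1/84; threaded value p + q = 85; w = -16; cross terms: (-12*-25 - -3*-30)=210, (-3*-32 - -5*-25)=-29, (-5*14 - 24*-32)=698, (24*39 - 21*14)=642, (21*-16 - -2*39)=-258, (-2*-30 - -12*-16)=-132; twice the area = |1131| = 1131; area = 1131/2; answer 1131/2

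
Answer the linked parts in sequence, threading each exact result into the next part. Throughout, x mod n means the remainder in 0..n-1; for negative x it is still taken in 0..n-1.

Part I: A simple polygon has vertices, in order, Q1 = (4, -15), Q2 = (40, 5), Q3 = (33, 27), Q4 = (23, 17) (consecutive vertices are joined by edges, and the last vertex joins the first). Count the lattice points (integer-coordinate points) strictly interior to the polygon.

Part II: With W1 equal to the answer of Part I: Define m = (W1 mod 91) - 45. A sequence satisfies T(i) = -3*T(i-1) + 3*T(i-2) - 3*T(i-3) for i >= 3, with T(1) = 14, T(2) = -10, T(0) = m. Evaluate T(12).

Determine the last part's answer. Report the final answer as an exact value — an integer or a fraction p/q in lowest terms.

-3668328

Part I: cross terms: (4*5 - 40*-15)=620, (40*27 - 33*5)=915, (33*17 - 23*27)=-60, (23*-15 - 4*17)=-413; twice the area = |1062| = 1062; area = 531; boundary points = 4 + 1 + 10 + 1 = 16; strictly interior points = area - boundary/2 + 1 = 524; answer 524
Part II: W1 = 524; m = 24; T(3) = -3*(-10) + 3*(14) - 3*(24) = 0; iterating: T(3)=0, T(4)=-72, T(5)=246, T(6)=-954, T(7)=3816, T(8)=-15048, T(9)=59454, T(10)=-234954, T(11)=928368, T(12)=-3668328; answer -3668328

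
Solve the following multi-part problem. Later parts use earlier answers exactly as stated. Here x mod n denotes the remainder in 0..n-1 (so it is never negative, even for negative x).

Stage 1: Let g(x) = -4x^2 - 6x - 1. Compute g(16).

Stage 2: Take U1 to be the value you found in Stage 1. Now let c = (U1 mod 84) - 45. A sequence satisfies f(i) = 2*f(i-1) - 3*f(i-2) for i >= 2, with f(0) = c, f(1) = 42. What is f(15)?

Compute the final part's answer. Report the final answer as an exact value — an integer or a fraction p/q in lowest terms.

Stage 1: -4*(16)^2 - 6*(16)^1 - 1 = (-1024) + (-96) + (-1) = -1121; answer -1121
Stage 2: U1 = -1121; c = 10; f(2) = 2*(42) - 3*(10) = 54; iterating: f(2)=54, f(3)=-18, f(4)=-198, f(5)=-342, f(6)=-90, f(7)=846, f(8)=1962, f(9)=1386, f(10)=-3114, f(11)=-10386, f(12)=-11430, f(13)=8298, f(14)=50886, f(15)=76878; answer 76878

76878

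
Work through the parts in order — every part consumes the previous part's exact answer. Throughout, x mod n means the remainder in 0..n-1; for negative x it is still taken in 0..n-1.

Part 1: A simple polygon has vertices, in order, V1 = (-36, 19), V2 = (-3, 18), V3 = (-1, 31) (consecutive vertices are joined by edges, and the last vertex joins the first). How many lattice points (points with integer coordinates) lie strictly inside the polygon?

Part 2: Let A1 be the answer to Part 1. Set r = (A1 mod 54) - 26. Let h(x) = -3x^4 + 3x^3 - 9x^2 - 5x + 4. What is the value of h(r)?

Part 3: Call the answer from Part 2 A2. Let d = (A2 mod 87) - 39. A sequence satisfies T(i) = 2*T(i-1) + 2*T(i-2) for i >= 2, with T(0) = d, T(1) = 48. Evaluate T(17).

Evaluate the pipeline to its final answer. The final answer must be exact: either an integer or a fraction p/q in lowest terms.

270159872

Part 1: cross terms: (-36*18 - -3*19)=-591, (-3*31 - -1*18)=-75, (-1*19 - -36*31)=1097; twice the area = |431| = 431; area = 431/2; boundary points = 1 + 1 + 1 = 3; strictly interior points = area - boundary/2 + 1 = 215; answer 215
Part 2: A1 = 215; r = 27; -3*(27)^4 + 3*(27)^3 - 9*(27)^2 - 5*(27)^1 + 4 = (-1594323) + (59049) + (-6561) + (-135) + (4) = -1541966; answer -1541966
Part 3: A2 = -1541966; d = -17; T(2) = 2*(48) + 2*(-17) = 62; iterating: T(2)=62, T(3)=220, T(4)=564, T(5)=1568, T(6)=4264, T(7)=11664, T(8)=31856, T(9)=87040, T(10)=237792, T(11)=649664, T(12)=1774912, T(13)=4849152, T(14)=13248128, T(15)=36194560, T(16)=98885376, T(17)=270159872; answer 270159872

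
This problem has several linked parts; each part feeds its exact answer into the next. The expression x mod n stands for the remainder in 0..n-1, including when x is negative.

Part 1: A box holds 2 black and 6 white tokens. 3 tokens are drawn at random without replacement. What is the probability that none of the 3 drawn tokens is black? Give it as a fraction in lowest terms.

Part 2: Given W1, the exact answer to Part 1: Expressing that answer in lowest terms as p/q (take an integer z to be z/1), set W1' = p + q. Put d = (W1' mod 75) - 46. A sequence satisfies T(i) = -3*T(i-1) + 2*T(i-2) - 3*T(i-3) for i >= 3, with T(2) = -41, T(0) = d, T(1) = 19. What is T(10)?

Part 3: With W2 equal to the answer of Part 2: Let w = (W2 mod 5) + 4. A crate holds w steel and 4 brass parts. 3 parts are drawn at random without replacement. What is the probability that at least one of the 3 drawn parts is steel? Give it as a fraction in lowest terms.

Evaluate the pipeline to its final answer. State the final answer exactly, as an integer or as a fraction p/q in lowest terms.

29/30

Part 1: total draws C(8,3) = 56; favorable C(6,3) = 20; P = 5/14; answer 5/14
Part 2: W1 = 5/14; threaded value p + q = 19; d = -27; T(3) = -3*(-41) + 2*(19) - 3*(-27) = 242; iterating: T(3)=242, T(4)=-865, T(5)=3202, T(6)=-12062, T(7)=45185, T(8)=-169285, T(9)=634411, T(10)=-2377358; answer -2377358
Part 3: W2 = -2377358; w = 6; total draws C(10,3) = 120; complement C(4,3) = 4; favorable 120 - 4 = 116; P = 29/30; answer 29/30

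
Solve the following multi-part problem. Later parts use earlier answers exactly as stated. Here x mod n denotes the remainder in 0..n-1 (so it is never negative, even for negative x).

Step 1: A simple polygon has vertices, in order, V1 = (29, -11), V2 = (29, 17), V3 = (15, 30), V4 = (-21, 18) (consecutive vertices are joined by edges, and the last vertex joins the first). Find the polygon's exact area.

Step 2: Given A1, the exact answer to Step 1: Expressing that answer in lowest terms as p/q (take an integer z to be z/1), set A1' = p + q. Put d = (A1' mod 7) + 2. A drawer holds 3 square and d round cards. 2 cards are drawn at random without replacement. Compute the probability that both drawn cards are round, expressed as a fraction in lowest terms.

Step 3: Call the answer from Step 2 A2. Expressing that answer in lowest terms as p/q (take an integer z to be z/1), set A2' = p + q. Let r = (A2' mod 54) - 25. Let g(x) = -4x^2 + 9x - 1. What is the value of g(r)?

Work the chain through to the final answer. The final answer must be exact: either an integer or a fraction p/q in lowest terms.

-329

Step 1: cross terms: (29*17 - 29*-11)=812, (29*30 - 15*17)=615, (15*18 - -21*30)=900, (-21*-11 - 29*18)=-291; twice the area = |2036| = 2036; area = 1018; answer 1018
Step 2: A1 = 1018; threaded value p + q = 1019; d = 6; total draws C(9,2) = 36; favorable C(6,2) = 15; P = 5/12; answer 5/12
Step 3: A2 = 5/12; threaded value p + q = 17; r = -8; -4*(-8)^2 + 9*(-8)^1 - 1 = (-256) + (-72) + (-1) = -329; answer -329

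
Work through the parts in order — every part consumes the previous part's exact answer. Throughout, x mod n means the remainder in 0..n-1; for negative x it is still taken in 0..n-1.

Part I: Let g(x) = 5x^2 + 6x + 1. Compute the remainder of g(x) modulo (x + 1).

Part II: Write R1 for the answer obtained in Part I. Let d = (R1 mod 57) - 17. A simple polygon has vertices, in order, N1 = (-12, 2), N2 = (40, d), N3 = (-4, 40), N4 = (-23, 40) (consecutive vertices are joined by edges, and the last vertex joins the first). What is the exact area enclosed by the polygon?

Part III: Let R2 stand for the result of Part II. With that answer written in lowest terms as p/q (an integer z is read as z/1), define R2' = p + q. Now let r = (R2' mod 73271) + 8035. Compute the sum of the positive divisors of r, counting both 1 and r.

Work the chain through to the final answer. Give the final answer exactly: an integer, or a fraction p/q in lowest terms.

Part I: remainder = value at the root: 5*(-1)^2 + 6*(-1)^1 + 1 = (5) + (-6) + (1) = 0; answer 0
Part II: R1 = 0; d = -17; cross terms: (-12*-17 - 40*2)=124, (40*40 - -4*-17)=1532, (-4*40 - -23*40)=760, (-23*2 - -12*40)=434; twice the area = |2850| = 2850; area = 1425; answer 1425
Part III: R2 = 1425; threaded value p + q = 1426; r = 9461; 9461 is prime, so its only divisors are 1 and 9461; sigma = 1 + 9461 = 9462; answer 9462

9462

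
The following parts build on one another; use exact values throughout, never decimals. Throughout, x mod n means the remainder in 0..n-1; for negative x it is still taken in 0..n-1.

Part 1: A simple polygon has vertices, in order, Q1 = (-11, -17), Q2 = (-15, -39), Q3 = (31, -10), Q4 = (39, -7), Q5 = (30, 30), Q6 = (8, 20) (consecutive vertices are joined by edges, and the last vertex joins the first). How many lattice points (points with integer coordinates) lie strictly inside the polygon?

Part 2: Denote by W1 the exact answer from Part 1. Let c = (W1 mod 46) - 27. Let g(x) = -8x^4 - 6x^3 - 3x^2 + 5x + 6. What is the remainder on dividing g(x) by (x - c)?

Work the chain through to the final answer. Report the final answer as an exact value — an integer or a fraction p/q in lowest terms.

Part 1: cross terms: (-11*-39 - -15*-17)=174, (-15*-10 - 31*-39)=1359, (31*-7 - 39*-10)=173, (39*30 - 30*-7)=1380, (30*20 - 8*30)=360, (8*-17 - -11*20)=84; twice the area = |3530| = 3530; area = 1765; boundary points = 2 + 1 + 1 + 1 + 2 + 1 = 8; strictly interior points = area - boundary/2 + 1 = 1762; answer 1762
Part 2: W1 = 1762; c = -13; remainder = value at the root: -8*(-13)^4 - 6*(-13)^3 - 3*(-13)^2 + 5*(-13)^1 + 6 = (-228488) + (13182) + (-507) + (-65) + (6) = -215872; answer -215872

-215872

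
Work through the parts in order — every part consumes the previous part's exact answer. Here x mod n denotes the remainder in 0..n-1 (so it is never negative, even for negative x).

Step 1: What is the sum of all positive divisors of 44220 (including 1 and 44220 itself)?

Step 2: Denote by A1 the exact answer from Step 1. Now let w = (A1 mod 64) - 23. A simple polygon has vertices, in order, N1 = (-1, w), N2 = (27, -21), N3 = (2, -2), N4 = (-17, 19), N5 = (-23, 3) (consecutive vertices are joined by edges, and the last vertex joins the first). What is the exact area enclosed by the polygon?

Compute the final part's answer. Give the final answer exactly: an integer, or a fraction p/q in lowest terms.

776

Step 1: 44220 = 2^2 * 3 * 5 * 11 * 67; sigma = (1 + 2 + 4) * (1 + 3) * (1 + 5) * (1 + 11) * (1 + 67) = 7 * 4 * 6 * 12 * 68 = 137088; answer 137088
Step 2: A1 = 137088; w = -23; cross terms: (-1*-21 - 27*-23)=642, (27*-2 - 2*-21)=-12, (2*19 - -17*-2)=4, (-17*3 - -23*19)=386, (-23*-23 - -1*3)=532; twice the area = |1552| = 1552; area = 776; answer 776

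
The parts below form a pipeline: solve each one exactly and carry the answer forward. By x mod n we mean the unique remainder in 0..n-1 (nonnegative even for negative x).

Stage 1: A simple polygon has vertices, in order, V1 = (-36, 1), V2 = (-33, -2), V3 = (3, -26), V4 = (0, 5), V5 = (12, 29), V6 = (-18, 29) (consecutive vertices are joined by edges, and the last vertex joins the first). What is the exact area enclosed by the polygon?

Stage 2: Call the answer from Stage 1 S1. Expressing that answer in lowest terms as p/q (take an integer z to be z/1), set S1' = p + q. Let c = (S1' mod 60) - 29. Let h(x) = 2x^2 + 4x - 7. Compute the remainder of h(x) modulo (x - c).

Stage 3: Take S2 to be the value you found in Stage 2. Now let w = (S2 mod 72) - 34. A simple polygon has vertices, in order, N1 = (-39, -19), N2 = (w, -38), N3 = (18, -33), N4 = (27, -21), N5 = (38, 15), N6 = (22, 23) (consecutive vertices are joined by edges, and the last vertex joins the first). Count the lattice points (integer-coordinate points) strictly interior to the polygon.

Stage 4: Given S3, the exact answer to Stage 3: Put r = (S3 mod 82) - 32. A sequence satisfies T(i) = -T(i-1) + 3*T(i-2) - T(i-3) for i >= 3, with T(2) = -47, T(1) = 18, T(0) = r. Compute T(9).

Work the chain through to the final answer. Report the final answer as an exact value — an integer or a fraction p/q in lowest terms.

15258

Stage 1: cross terms: (-36*-2 - -33*1)=105, (-33*-26 - 3*-2)=864, (3*5 - 0*-26)=15, (0*29 - 12*5)=-60, (12*29 - -18*29)=870, (-18*1 - -36*29)=1026; twice the area = |2820| = 2820; area = 1410; answer 1410
Stage 2: S1 = 1410; threaded value p + q = 1411; c = 2; remainder = value at the root: 2*(2)^2 + 4*(2)^1 - 7 = (8) + (8) + (-7) = 9; answer 9
Stage 3: S2 = 9; w = -25; cross terms: (-39*-38 - -25*-19)=1007, (-25*-33 - 18*-38)=1509, (18*-21 - 27*-33)=513, (27*15 - 38*-21)=1203, (38*23 - 22*15)=544, (22*-19 - -39*23)=479; twice the area = |5255| = 5255; area = 5255/2; boundary points = 1 + 1 + 3 + 1 + 8 + 1 = 15; strictly interior points = area - boundary/2 + 1 = 2621; answer 2621
Stage 4: S3 = 2621; r = 47; T(3) = -1*(-47) + 3*(18) - 1*(47) = 54; iterating: T(3)=54, T(4)=-213, T(5)=422, T(6)=-1115, T(7)=2594, T(8)=-6361, T(9)=15258; answer 15258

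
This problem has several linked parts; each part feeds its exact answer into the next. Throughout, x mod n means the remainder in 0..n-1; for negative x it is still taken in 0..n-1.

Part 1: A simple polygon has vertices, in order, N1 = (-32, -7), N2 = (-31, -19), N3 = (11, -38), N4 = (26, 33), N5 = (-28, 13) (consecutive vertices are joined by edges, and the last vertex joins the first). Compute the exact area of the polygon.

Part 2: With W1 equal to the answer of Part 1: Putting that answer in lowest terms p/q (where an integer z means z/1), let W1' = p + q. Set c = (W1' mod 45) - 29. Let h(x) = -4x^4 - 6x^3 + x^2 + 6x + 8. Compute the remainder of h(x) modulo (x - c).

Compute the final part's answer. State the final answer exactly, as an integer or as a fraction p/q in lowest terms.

-479875

Part 1: cross terms: (-32*-19 - -31*-7)=391, (-31*-38 - 11*-19)=1387, (11*33 - 26*-38)=1351, (26*13 - -28*33)=1262, (-28*-7 - -32*13)=612; twice the area = |5003| = 5003; area = 5003/2; answer 5003/2
Part 2: W1 = 5003/2; threaded value p + q = 5005; c = -19; remainder = value at the root: -4*(-19)^4 - 6*(-19)^3 + 1*(-19)^2 + 6*(-19)^1 + 8 = (-521284) + (41154) + (361) + (-114) + (8) = -479875; answer -479875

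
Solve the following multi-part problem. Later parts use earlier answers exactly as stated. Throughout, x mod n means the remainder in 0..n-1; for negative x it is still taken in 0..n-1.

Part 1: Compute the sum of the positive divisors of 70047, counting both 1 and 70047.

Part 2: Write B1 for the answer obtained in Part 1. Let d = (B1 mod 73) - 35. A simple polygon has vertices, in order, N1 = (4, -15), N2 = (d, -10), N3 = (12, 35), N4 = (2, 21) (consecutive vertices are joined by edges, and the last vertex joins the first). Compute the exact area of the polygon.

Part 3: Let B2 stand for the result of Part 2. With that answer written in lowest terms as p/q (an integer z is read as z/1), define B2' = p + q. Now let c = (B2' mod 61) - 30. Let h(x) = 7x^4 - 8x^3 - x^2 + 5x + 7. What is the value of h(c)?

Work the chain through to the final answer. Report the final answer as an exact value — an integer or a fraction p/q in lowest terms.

Part 1: 70047 = 3^2 * 43 * 181; sigma = (1 + 3 + 9) * (1 + 43) * (1 + 181) = 13 * 44 * 182 = 104104; answer 104104
Part 2: B1 = 104104; d = -29; cross terms: (4*-10 - -29*-15)=-475, (-29*35 - 12*-10)=-895, (12*21 - 2*35)=182, (2*-15 - 4*21)=-114; twice the area = |-1302| = 1302; area = 651; answer 651
Part 3: B2 = 651; threaded value p + q = 652; c = 12; 7*(12)^4 - 8*(12)^3 - 1*(12)^2 + 5*(12)^1 + 7 = (145152) + (-13824) + (-144) + (60) + (7) = 131251; answer 131251

131251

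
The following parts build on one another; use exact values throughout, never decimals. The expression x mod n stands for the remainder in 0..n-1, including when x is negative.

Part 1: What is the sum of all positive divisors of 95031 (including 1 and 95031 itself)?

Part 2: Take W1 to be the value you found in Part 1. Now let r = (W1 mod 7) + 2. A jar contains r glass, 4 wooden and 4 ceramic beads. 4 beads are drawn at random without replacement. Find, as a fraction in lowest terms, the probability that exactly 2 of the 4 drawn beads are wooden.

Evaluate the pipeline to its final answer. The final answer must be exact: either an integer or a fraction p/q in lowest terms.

Part 1: 95031 = 3^2 * 10559; sigma = (1 + 3 + 9) * (1 + 10559) = 13 * 10560 = 137280; answer 137280
Part 2: W1 = 137280; r = 5; total draws C(13,4) = 715; favorable C(4,2)*C(9,2) = 216; P = 216/715; answer 216/715

216/715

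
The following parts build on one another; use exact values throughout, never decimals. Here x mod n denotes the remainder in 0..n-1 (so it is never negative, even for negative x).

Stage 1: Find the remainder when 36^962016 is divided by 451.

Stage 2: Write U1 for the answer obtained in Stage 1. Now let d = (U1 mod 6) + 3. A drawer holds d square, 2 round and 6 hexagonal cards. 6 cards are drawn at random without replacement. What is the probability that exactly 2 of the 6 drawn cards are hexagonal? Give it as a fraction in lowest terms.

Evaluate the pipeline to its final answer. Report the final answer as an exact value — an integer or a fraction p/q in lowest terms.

Stage 1: squarings mod 451: 36^1=36, 36^2=394, 36^4=92, 36^8=346, 36^16=201, 36^32=262, 36^64=92, 36^128=346, 36^256=201, 36^512=262, 36^1024=92, 36^2048=346, 36^4096=201, 36^8192=262, 36^16384=92, 36^32768=346, 36^65536=201, 36^131072=262, 36^262144=92, 36^524288=346; 36^962016 = 36^32 * 36^64 * 36^128 * 36^256 * 36^1024 * 36^2048 * 36^8192 * 36^32768 * 36^131072 * 36^262144 * 36^524288 = 201 (mod 451); answer 201
Stage 2: U1 = 201; d = 6; total draws C(14,6) = 3003; favorable C(6,2)*C(8,4) = 1050; P = 50/143; answer 50/143

50/143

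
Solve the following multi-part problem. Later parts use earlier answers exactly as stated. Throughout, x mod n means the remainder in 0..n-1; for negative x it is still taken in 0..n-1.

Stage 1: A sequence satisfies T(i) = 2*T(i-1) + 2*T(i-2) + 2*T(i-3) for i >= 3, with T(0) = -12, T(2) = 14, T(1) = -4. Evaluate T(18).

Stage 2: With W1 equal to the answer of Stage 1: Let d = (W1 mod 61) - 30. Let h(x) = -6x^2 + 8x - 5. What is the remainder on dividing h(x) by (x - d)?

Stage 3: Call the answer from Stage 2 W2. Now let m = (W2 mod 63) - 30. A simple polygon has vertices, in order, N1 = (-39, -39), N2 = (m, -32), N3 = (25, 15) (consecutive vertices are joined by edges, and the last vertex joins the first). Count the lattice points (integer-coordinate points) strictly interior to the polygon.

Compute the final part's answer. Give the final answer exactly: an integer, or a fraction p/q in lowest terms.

Stage 1: T(3) = 2*(14) + 2*(-4) + 2*(-12) = -4; iterating: T(3)=-4, T(4)=12, T(5)=44, T(6)=104, T(7)=320, T(8)=936, T(9)=2720, T(10)=7952, T(11)=23216, T(12)=67776, T(13)=197888, T(14)=577760, T(15)=1686848, T(16)=4924992, T(17)=14379200, T(18)=41982080; answer 41982080
Stage 2: W1 = 41982080; d = 20; remainder = value at the root: -6*(20)^2 + 8*(20)^1 - 5 = (-2400) + (160) + (-5) = -2245; answer -2245
Stage 3: W2 = -2245; m = -7; cross terms: (-39*-32 - -7*-39)=975, (-7*15 - 25*-32)=695, (25*-39 - -39*15)=-390; twice the area = |1280| = 1280; area = 640; boundary points = 1 + 1 + 2 = 4; strictly interior points = area - boundary/2 + 1 = 639; answer 639

639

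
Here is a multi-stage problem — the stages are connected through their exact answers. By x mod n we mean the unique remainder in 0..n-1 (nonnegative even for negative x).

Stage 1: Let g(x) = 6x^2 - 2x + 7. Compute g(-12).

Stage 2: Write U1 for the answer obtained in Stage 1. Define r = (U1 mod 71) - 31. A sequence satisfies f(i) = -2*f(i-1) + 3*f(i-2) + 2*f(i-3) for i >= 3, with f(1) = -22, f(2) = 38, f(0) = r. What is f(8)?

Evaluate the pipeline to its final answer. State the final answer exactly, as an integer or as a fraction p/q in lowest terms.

19570

Stage 1: 6*(-12)^2 - 2*(-12)^1 + 7 = (864) + (24) + (7) = 895; answer 895
Stage 2: U1 = 895; r = 12; f(3) = -2*(38) + 3*(-22) + 2*(12) = -118; iterating: f(3)=-118, f(4)=306, f(5)=-890, f(6)=2462, f(7)=-6982, f(8)=19570; answer 19570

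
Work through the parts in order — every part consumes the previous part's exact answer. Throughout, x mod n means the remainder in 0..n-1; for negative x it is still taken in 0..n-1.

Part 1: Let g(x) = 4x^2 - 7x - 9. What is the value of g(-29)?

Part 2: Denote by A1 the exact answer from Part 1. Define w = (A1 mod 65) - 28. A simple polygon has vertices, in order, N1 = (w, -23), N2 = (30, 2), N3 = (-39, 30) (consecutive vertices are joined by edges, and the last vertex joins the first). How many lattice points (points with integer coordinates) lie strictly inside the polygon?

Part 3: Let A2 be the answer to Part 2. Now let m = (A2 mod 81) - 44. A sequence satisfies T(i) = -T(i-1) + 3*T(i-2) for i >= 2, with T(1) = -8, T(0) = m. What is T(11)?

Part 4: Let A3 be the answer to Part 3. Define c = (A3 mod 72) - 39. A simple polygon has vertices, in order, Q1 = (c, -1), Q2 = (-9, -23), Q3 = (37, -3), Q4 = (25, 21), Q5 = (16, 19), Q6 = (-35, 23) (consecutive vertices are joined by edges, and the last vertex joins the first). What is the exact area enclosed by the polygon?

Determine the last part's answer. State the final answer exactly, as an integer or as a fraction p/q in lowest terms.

Part 1: 4*(-29)^2 - 7*(-29)^1 - 9 = (3364) + (203) + (-9) = 3558; answer 3558
Part 2: A1 = 3558; w = 20; cross terms: (20*2 - 30*-23)=730, (30*30 - -39*2)=978, (-39*-23 - 20*30)=297; twice the area = |2005| = 2005; area = 2005/2; boundary points = 5 + 1 + 1 = 7; strictly interior points = area - boundary/2 + 1 = 1000; answer 1000
Part 3: A2 = 1000; m = -16; T(2) = -1*(-8) + 3*(-16) = -40; iterating: T(2)=-40, T(3)=16, T(4)=-136, T(5)=184, T(6)=-592, T(7)=1144, T(8)=-2920, T(9)=6352, T(10)=-15112, T(11)=34168; answer 34168
Part 4: A3 = 34168; c = 1; cross terms: (1*-23 - -9*-1)=-32, (-9*-3 - 37*-23)=878, (37*21 - 25*-3)=852, (25*19 - 16*21)=139, (16*23 - -35*19)=1033, (-35*-1 - 1*23)=12; twice the area = |2882| = 2882; area = 1441; answer 1441

1441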